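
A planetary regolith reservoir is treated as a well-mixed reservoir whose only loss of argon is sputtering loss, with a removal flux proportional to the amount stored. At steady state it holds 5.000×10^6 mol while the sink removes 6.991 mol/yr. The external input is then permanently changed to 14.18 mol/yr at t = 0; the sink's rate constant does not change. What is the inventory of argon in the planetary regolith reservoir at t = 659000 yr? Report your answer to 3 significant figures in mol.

τ = M₀/F₀ = 5.000×10^6/6.991 = 715200 yr; rate constant k = 1/τ.
New steady state M_∞ = F₁/k = F₁·τ = 14.18 × 715200 = 1.0142×10^7 mol.
M(t) = M_∞ + (M₀ − M_∞)·e^(−t/τ); t/τ = 659000/715200 = 0.9214, so e^(−t/τ) = 0.3980.
M(t) = 1.0142×10^7 − 5.142×10^6 × 0.3980 = 8.0955×10^6 mol.

8.10×10^6 mol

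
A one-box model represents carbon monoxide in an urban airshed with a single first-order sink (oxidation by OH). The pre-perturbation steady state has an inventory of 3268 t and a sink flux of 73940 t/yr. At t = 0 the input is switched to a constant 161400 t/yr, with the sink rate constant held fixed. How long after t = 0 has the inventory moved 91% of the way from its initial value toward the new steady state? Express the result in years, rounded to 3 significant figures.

τ = M₀/F₀ = 3268/73940 = 0.04420 yr.
The remaining gap fraction is e^(−t/τ); 91% covered ⇒ e^(−t/τ) = 0.0900.
t = −τ ln(0.0900) = 0.04420 × 2.408 = 0.1064 yr.

0.106 yr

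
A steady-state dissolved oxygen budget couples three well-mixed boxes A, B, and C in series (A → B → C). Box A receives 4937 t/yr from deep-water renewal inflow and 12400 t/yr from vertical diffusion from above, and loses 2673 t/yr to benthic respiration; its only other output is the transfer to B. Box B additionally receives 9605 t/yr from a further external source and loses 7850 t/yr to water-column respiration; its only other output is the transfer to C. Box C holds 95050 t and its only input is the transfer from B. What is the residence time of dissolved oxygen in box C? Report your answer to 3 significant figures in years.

Box A: F(A→B) = (4937 + 12400) − 2673 = 14664 t/yr.
Box B: F(B→C) = (14664 + 9605) − 7850 = 16419 t/yr.
Box C throughput = its input = 16419 t/yr; τ = 95050 / 16419 = 5.789 yr.

5.79 yr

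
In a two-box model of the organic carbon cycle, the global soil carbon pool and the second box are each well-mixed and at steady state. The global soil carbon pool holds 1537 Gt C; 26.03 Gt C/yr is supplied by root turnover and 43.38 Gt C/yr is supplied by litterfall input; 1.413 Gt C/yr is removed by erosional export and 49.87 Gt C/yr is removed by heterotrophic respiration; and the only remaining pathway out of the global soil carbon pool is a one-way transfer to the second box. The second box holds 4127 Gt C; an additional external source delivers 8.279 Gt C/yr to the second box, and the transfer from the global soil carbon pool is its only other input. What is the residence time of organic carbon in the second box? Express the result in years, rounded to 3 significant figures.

156 yr

Balance the global soil carbon pool: ΣF_in = 26.03 + 43.38 = 69.410 Gt C/yr.
Transfer to the second box = ΣF_in − (1.413 + 49.87) = 18.127 Gt C/yr.
Total input to the second box = 18.127 + 8.279 = 26.406 Gt C/yr; at steady state this equals its total output.
τ = M / F = 4127 / 26.406 = 156.3 yr.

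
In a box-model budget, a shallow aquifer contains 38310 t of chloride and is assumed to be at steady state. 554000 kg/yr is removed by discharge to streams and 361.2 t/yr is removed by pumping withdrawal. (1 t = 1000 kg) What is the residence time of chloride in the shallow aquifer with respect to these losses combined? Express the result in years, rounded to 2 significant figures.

Convert the discharge to streams flux: 554000 kg/yr = 554.0 t/yr.
Total removal = 554.0 + 361.2 = 915.20 t/yr.
τ = M / ΣF_out = 38310 / 915.20 = 41.86 yr.

42 yr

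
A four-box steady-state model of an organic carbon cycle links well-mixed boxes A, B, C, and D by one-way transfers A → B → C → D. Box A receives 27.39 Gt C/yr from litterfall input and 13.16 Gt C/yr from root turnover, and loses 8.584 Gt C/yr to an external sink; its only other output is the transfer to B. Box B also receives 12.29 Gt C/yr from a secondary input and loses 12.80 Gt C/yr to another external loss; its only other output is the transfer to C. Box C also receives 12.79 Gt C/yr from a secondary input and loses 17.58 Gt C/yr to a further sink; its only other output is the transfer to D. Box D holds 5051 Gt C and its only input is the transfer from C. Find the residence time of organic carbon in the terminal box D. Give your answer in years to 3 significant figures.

Box A: F(A→B) = (27.39 + 13.16) − 8.584 = 31.966 Gt C/yr.
Box B: F(B→C) = (31.966 + 12.29) − 12.80 = 31.456 Gt C/yr.
Box C: F(C→D) = (31.456 + 12.79) − 17.58 = 26.666 Gt C/yr.
Box D throughput = its input = 26.666 Gt C/yr; τ = 5051 / 26.666 = 189.4 yr.

189 yr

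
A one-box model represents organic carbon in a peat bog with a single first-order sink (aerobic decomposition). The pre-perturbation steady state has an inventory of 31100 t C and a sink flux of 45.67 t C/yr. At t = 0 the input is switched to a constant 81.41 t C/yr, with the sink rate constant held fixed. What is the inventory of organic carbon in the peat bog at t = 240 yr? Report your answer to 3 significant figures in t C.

The sink rate constant is k = F₀/M₀ = 45.67/31100 = 0.001468 yr⁻¹.
Solving dM/dt = F₁ − kM with M(0) = M₀ gives M(t) = F₁/k + (M₀ − F₁/k)·e^(−kt).
F₁/k = 81.41/0.001468 = 55438 t C; kt = 0.001468 × 240 = 0.3524, e^(−kt) = 0.7030.
M(240) = 55438 + (31100 − 55438) × 0.7030 = 55438 − 17110 = 38329 t C.

38300 t C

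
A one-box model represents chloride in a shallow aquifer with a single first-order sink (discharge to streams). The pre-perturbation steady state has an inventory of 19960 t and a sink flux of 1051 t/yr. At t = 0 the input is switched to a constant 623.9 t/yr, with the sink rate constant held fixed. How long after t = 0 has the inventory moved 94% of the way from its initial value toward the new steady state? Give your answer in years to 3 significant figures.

τ = M₀/F₀ = 19960/1051 = 18.99 yr.
The remaining gap fraction is e^(−t/τ); 94% covered ⇒ e^(−t/τ) = 0.0600.
t = −τ ln(0.0600) = 18.99 × 2.813 = 53.43 yr.

53.4 yr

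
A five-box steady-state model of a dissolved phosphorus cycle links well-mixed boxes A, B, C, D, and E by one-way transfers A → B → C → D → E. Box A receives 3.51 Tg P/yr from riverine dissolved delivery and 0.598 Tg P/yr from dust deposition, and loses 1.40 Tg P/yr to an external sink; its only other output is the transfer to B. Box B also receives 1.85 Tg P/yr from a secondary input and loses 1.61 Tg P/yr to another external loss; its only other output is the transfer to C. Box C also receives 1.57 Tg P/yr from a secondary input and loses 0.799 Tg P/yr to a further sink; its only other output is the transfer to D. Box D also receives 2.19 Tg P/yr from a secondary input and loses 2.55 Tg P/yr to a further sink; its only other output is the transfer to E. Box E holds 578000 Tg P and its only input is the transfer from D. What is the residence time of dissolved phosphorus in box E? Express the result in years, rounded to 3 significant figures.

Box A: F(A→B) = (3.51 + 0.598) − 1.40 = 2.7080 Tg P/yr.
Box B: F(B→C) = (2.7080 + 1.85) − 1.61 = 2.9480 Tg P/yr.
Box C: F(C→D) = (2.9480 + 1.57) − 0.799 = 3.7190 Tg P/yr.
Box D: F(D→E) = (3.7190 + 2.19) − 2.55 = 3.3590 Tg P/yr.
Box E throughput = its input = 3.3590 Tg P/yr; τ = 578000 / 3.3590 = 172100 yr.

172000 yr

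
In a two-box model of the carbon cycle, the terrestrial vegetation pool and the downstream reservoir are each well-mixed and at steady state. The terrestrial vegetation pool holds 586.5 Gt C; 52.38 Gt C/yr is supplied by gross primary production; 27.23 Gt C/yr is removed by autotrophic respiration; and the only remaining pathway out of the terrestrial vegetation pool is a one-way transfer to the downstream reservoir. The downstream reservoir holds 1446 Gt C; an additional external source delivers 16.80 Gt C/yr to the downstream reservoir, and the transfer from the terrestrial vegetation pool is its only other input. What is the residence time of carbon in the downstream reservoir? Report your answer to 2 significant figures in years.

Balance the terrestrial vegetation pool: ΣF_in = 52.380 Gt C/yr.
Transfer to the downstream reservoir = ΣF_in − (27.23) = 25.150 Gt C/yr.
Total input to the downstream reservoir = 25.150 + 16.80 = 41.950 Gt C/yr; at steady state this equals its total output.
τ = M / F = 1446 / 41.950 = 34.47 yr.

34 yr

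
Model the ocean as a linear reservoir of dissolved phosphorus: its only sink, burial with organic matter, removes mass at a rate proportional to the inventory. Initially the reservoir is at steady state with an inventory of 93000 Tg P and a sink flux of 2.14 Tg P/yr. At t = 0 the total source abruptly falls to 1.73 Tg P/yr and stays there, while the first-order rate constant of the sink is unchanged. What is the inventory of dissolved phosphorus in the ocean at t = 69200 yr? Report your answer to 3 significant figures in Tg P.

78800 Tg P

τ = M₀/F₀ = 93000/2.14 = 43460 yr; rate constant k = 1/τ.
New steady state M_∞ = F₁/k = F₁·τ = 1.73 × 43460 = 75182 Tg P.
M(t) = M_∞ + (M₀ − M_∞)·e^(−t/τ); t/τ = 69200/43460 = 1.592, so e^(−t/τ) = 0.2034.
M(t) = 75182 + 17820 × 0.2034 = 78807 Tg P.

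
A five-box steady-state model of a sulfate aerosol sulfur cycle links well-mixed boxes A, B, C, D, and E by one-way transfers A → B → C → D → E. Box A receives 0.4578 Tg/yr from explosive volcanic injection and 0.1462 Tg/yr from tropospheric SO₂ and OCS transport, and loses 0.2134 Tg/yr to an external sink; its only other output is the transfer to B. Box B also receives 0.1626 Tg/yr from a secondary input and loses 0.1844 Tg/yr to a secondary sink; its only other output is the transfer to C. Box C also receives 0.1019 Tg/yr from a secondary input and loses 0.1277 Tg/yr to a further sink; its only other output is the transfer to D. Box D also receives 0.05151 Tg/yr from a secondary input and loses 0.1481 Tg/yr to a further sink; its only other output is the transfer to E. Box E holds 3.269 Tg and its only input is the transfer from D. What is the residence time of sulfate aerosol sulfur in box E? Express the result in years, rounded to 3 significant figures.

13.3 yr

Box A: F(A→B) = (0.4578 + 0.1462) − 0.2134 = 0.39060 Tg/yr.
Box B: F(B→C) = (0.39060 + 0.1626) − 0.1844 = 0.36880 Tg/yr.
Box C: F(C→D) = (0.36880 + 0.1019) − 0.1277 = 0.34300 Tg/yr.
Box D: F(D→E) = (0.34300 + 0.05151) − 0.1481 = 0.24641 Tg/yr.
Box E throughput = its input = 0.24641 Tg/yr; τ = 3.269 / 0.24641 = 13.27 yr.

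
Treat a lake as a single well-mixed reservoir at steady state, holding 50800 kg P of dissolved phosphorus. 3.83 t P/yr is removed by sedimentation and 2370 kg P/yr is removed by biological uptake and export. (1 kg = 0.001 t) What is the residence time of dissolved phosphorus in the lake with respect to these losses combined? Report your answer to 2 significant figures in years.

8.2 yr

Convert the sedimentation flux: 3.83 t P/yr = 3830 kg P/yr.
Total removal = 3830 + 2370 = 6200.0 kg P/yr.
τ = M / ΣF_out = 50800 / 6200.0 = 8.194 yr.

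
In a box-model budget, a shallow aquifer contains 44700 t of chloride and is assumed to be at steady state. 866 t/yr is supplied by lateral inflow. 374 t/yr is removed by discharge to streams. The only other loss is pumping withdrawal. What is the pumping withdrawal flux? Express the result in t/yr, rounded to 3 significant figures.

492 t/yr

At steady state ΣF_in = ΣF_out.
ΣF_in = 866.00 t/yr.
Pumping withdrawal flux = ΣF_in − (374) = 866.00 − 374.0 = 492.0 t/yr.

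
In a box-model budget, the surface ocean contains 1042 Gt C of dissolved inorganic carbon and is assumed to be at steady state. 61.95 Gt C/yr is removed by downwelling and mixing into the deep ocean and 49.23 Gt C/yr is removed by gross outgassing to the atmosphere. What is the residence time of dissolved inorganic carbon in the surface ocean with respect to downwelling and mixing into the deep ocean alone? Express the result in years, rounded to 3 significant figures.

Residence time with respect to a single sink: τ = M / F_sink.
τ = 1042 / 61.95 = 16.82 yr.

16.8 yr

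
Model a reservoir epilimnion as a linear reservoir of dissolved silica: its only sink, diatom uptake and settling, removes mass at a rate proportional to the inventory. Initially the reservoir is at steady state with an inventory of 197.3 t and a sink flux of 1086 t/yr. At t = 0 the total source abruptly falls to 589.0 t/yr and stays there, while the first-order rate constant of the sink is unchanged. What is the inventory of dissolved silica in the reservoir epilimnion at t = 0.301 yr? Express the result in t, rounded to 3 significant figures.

τ = M₀/F₀ = 197.3/1086 = 0.1817 yr; rate constant k = 1/τ.
New steady state M_∞ = F₁/k = F₁·τ = 589.0 × 0.1817 = 107.01 t.
M(t) = M_∞ + (M₀ − M_∞)·e^(−t/τ); t/τ = 0.301/0.1817 = 1.657, so e^(−t/τ) = 0.1907.
M(t) = 107.01 + 90.29 × 0.1907 = 124.23 t.

124 t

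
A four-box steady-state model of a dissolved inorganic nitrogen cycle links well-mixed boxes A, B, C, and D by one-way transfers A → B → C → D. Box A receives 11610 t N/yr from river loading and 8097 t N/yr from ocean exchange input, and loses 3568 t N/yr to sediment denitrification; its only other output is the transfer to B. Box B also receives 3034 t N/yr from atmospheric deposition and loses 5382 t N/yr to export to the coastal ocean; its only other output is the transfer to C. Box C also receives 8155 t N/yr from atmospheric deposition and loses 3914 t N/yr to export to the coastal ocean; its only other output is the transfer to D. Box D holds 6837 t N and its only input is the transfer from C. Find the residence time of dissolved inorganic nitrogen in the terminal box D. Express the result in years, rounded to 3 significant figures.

Box A: F(A→B) = (11610 + 8097) − 3568 = 16139 t N/yr.
Box B: F(B→C) = (16139 + 3034) − 5382 = 13791 t N/yr.
Box C: F(C→D) = (13791 + 8155) − 3914 = 18032 t N/yr.
Box D throughput = its input = 18032 t N/yr; τ = 6837 / 18032 = 0.3792 yr.

0.379 yr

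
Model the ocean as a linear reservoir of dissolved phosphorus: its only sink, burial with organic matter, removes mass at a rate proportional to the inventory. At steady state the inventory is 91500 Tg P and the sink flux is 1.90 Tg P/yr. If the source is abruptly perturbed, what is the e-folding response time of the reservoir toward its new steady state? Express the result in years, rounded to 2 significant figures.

For a linear reservoir the response time equals the residence time τ = M/F.
τ = 91500 / 1.90 = 48160 yr.

48000 yr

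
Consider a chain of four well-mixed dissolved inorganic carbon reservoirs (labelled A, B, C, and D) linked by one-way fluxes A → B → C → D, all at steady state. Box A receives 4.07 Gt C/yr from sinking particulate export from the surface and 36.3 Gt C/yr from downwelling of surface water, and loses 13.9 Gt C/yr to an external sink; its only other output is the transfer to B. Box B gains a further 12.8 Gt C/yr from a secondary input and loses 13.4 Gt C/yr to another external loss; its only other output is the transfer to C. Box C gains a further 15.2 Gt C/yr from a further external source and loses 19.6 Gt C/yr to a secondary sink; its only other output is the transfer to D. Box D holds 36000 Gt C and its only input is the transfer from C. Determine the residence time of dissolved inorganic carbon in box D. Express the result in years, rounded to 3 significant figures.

1680 yr

Box A: F(A→B) = (4.07 + 36.3) − 13.9 = 26.470 Gt C/yr.
Box B: F(B→C) = (26.470 + 12.8) − 13.4 = 25.870 Gt C/yr.
Box C: F(C→D) = (25.870 + 15.2) − 19.6 = 21.470 Gt C/yr.
Box D throughput = its input = 21.470 Gt C/yr; τ = 36000 / 21.470 = 1677 yr.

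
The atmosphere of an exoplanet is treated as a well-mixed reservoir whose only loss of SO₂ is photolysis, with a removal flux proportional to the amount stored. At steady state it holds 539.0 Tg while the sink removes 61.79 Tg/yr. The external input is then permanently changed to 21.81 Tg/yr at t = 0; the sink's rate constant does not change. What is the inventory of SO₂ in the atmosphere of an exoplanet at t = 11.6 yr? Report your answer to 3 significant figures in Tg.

283 Tg

Residence time τ = M₀/F₀ = 8.723 yr. The eventual steady state is M_∞ = M₀·(F₁/F₀) = 539.0 × 21.81/61.79 = 190.25 Tg.
The anomaly ΔM(t) = M(t) − M_∞ decays as ΔM₀·e^(−t/τ) with ΔM₀ = 539.0 − 190.25 = 348.7 Tg.
At t = 11.6 yr, e^(−t/τ) = e^(−1.330) = 0.2645, so ΔM = 92.25 Tg and M = 190.25 + 92.25 = 282.51 Tg.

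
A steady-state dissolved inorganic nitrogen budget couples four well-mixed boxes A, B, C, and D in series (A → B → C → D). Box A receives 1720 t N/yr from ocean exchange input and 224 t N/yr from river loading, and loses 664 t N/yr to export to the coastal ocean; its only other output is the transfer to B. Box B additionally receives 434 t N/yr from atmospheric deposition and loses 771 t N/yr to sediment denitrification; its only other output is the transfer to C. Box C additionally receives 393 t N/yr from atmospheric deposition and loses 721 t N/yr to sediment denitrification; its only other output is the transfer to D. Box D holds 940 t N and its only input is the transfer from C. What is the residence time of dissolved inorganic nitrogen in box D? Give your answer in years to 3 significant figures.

1.53 yr

Box A: F(A→B) = (1720 + 224) − 664 = 1280.0 t N/yr.
Box B: F(B→C) = (1280.0 + 434) − 771 = 943.00 t N/yr.
Box C: F(C→D) = (943.00 + 393) − 721 = 615.00 t N/yr.
Box D throughput = its input = 615.00 t N/yr; τ = 940 / 615.00 = 1.528 yr.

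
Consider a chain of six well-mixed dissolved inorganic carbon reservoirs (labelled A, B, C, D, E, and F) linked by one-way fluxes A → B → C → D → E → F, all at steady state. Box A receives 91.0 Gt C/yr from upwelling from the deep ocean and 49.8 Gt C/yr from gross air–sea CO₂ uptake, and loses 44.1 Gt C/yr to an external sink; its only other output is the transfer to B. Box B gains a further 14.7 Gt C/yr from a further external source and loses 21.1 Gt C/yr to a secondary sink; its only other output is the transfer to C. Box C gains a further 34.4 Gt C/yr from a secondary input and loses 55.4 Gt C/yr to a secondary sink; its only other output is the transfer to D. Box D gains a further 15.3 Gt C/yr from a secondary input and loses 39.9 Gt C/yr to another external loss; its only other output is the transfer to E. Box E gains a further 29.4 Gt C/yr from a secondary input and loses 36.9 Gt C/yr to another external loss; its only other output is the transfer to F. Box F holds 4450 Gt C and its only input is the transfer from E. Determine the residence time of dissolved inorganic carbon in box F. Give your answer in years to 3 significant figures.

120 yr

Box A: F(A→B) = (91.0 + 49.8) − 44.1 = 96.700 Gt C/yr.
Box B: F(B→C) = (96.700 + 14.7) − 21.1 = 90.300 Gt C/yr.
Box C: F(C→D) = (90.300 + 34.4) − 55.4 = 69.300 Gt C/yr.
Box D: F(D→E) = (69.300 + 15.3) − 39.9 = 44.700 Gt C/yr.
Box E: F(E→F) = (44.700 + 29.4) − 36.9 = 37.200 Gt C/yr.
Box F throughput = its input = 37.200 Gt C/yr; τ = 4450 / 37.200 = 119.6 yr.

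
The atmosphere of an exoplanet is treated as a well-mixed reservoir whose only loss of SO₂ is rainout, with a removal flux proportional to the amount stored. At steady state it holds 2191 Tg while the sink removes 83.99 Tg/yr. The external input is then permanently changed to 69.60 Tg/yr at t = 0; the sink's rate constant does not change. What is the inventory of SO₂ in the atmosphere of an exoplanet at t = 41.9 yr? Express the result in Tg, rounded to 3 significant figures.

The sink rate constant is k = F₀/M₀ = 83.99/2191 = 0.03833 yr⁻¹.
Solving dM/dt = F₁ − kM with M(0) = M₀ gives M(t) = F₁/k + (M₀ − F₁/k)·e^(−kt).
F₁/k = 69.60/0.03833 = 1815.6 Tg; kt = 0.03833 × 41.9 = 1.606, e^(−kt) = 0.2006.
M(41.9) = 1815.6 + (2191 − 1815.6) × 0.2006 = 1815.6 + 75.32 = 1890.9 Tg.

1890 Tg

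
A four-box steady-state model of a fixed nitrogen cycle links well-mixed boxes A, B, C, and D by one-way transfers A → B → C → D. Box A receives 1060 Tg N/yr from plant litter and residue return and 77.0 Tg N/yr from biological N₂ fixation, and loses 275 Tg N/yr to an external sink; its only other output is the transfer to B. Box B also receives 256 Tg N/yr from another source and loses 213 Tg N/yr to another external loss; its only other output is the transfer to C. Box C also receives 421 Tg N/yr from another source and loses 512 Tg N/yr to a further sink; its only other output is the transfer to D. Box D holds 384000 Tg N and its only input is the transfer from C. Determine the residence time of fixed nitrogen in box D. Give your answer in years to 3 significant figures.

472 yr

Box A: F(A→B) = (1060 + 77.0) − 275 = 862.00 Tg N/yr.
Box B: F(B→C) = (862.00 + 256) − 213 = 905.00 Tg N/yr.
Box C: F(C→D) = (905.00 + 421) − 512 = 814.00 Tg N/yr.
Box D throughput = its input = 814.00 Tg N/yr; τ = 384000 / 814.00 = 471.7 yr.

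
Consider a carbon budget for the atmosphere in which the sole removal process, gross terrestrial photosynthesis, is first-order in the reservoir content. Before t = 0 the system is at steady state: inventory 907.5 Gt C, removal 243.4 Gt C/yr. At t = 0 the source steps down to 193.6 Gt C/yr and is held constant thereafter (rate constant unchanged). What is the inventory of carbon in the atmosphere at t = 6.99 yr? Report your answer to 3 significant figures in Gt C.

Residence time τ = M₀/F₀ = 3.728 yr. The eventual steady state is M_∞ = M₀·(F₁/F₀) = 907.5 × 193.6/243.4 = 721.82 Gt C.
The anomaly ΔM(t) = M(t) − M_∞ decays as ΔM₀·e^(−t/τ) with ΔM₀ = 907.5 − 721.82 = 185.7 Gt C.
At t = 6.99 yr, e^(−t/τ) = e^(−1.875) = 0.1534, so ΔM = 28.48 Gt C and M = 721.82 + 28.48 = 750.30 Gt C.

750 Gt C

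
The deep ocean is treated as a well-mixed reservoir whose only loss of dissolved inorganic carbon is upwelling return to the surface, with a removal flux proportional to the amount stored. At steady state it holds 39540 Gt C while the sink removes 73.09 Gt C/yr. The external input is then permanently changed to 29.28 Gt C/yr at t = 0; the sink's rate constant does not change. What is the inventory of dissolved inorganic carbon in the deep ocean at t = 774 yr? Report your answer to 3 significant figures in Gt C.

τ = M₀/F₀ = 39540/73.09 = 541.0 yr; rate constant k = 1/τ.
New steady state M_∞ = F₁/k = F₁·τ = 29.28 × 541.0 = 15840 Gt C.
M(t) = M_∞ + (M₀ − M_∞)·e^(−t/τ); t/τ = 774/541.0 = 1.431, so e^(−t/τ) = 0.2391.
M(t) = 15840 + 23700 × 0.2391 = 21507 Gt C.

21500 Gt C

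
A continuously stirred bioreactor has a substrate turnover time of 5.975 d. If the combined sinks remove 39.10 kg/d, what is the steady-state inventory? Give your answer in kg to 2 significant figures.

230 kg

τ = M/F ⇒ M = τ × F = 5.975 × 39.10 = 233.6 kg.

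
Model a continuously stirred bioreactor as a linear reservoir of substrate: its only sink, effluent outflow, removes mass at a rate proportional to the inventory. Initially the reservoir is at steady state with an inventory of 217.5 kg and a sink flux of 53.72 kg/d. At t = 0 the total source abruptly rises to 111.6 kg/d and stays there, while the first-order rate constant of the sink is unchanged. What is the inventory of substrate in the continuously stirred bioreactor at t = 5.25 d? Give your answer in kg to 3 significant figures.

388 kg

Residence time τ = M₀/F₀ = 4.049 d. The eventual steady state is M_∞ = M₀·(F₁/F₀) = 217.5 × 111.6/53.72 = 451.84 kg.
The anomaly ΔM(t) = M(t) − M_∞ decays as ΔM₀·e^(−t/τ) with ΔM₀ = 217.5 − 451.84 = −234.3 kg.
At t = 5.25 d, e^(−t/τ) = e^(−1.297) = 0.2734, so ΔM = −64.08 kg and M = 451.84 − 64.08 = 387.77 kg.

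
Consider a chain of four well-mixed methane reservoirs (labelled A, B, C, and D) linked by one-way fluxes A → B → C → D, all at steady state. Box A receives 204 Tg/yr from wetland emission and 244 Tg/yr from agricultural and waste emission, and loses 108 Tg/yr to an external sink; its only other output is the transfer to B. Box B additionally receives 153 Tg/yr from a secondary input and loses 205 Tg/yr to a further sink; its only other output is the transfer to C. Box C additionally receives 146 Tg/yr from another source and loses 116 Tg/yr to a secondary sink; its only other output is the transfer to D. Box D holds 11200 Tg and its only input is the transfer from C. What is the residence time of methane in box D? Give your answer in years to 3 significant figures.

35.2 yr

Box A: F(A→B) = (204 + 244) − 108 = 340.00 Tg/yr.
Box B: F(B→C) = (340.00 + 153) − 205 = 288.00 Tg/yr.
Box C: F(C→D) = (288.00 + 146) − 116 = 318.00 Tg/yr.
Box D throughput = its input = 318.00 Tg/yr; τ = 11200 / 318.00 = 35.22 yr.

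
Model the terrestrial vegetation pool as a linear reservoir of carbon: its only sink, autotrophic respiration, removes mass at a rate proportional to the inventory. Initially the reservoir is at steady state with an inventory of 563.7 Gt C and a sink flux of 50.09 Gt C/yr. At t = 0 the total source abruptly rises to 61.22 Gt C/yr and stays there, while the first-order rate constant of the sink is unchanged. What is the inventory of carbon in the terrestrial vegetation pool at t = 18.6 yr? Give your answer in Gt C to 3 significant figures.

The sink rate constant is k = F₀/M₀ = 50.09/563.7 = 0.08886 yr⁻¹.
Solving dM/dt = F₁ − kM with M(0) = M₀ gives M(t) = F₁/k + (M₀ − F₁/k)·e^(−kt).
F₁/k = 61.22/0.08886 = 688.95 Gt C; kt = 0.08886 × 18.6 = 1.653, e^(−kt) = 0.1915.
M(18.6) = 688.95 + (563.7 − 688.95) × 0.1915 = 688.95 − 23.99 = 664.97 Gt C.

665 Gt C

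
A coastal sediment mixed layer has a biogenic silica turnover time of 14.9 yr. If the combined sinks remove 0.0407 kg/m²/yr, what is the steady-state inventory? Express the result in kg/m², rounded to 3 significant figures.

τ = M/F ⇒ M = τ × F = 14.9 × 0.0407 = 0.6064 kg/m².

0.606 kg/m²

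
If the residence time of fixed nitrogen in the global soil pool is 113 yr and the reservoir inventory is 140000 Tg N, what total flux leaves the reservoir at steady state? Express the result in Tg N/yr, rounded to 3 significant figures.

1240 Tg N/yr

F = M / τ = 140000 / 113 = 1239 Tg N/yr.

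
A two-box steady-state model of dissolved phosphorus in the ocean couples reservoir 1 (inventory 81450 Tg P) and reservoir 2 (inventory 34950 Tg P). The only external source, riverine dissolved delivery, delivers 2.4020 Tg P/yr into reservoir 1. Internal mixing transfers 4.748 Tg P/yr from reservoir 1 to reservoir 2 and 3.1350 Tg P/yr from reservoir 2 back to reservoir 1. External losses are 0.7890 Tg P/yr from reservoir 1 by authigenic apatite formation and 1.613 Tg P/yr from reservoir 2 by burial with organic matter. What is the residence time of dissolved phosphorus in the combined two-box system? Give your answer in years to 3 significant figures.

Treat the two boxes together as one reservoir: the mixing fluxes between them are internal recycling, so τ = ΣM / Σ(external losses).
M_total = 81450 + 34950 = 116400 Tg P.
ΣF_external_out = 0.7890 + 1.613 = 2.4020 Tg P/yr.
τ = M_total / ΣF_ext = 116400 / 2.4020 = 48460 yr.

48500 yr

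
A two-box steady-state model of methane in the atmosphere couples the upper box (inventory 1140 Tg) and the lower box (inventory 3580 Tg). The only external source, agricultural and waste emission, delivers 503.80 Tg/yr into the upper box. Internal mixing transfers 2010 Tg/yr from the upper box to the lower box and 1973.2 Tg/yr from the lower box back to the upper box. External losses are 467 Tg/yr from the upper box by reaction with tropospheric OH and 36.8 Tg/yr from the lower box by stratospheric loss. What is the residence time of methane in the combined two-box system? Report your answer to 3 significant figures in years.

9.37 yr

For the system as a whole, the A↔B exchange is internal and contributes nothing to the throughput; only the external sinks remove mass.
M_total = 1140 + 3580 = 4720.0 Tg.
ΣF_external_out = 467 + 36.8 = 503.80 Tg/yr.
τ = M_total / ΣF_ext = 4720.0 / 503.80 = 9.369 yr.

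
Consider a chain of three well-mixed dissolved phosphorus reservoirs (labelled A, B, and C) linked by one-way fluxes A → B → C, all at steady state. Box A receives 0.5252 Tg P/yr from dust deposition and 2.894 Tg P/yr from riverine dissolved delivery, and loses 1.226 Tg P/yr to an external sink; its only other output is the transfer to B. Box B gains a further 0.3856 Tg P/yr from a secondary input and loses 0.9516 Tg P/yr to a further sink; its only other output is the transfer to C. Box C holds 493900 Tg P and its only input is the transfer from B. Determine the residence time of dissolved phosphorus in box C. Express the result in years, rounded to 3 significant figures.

304000 yr

Box A: F(A→B) = (0.5252 + 2.894) − 1.226 = 2.1932 Tg P/yr.
Box B: F(B→C) = (2.1932 + 0.3856) − 0.9516 = 1.6272 Tg P/yr.
Box C throughput = its input = 1.6272 Tg P/yr; τ = 493900 / 1.6272 = 303500 yr.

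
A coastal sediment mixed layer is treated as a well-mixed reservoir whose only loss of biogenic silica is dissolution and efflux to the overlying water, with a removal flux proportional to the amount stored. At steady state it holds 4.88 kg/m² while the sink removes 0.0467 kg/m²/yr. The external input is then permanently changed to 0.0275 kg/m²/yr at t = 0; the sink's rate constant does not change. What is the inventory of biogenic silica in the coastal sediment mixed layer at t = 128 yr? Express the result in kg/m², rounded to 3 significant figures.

The sink rate constant is k = F₀/M₀ = 0.0467/4.88 = 0.009570 yr⁻¹.
Solving dM/dt = F₁ − kM with M(0) = M₀ gives M(t) = F₁/k + (M₀ − F₁/k)·e^(−kt).
F₁/k = 0.0275/0.009570 = 2.8737 kg/m²; kt = 0.009570 × 128 = 1.225, e^(−kt) = 0.2938.
M(128) = 2.8737 + (4.88 − 2.8737) × 0.2938 = 2.8737 + 0.5894 = 3.4631 kg/m².

3.46 kg/m²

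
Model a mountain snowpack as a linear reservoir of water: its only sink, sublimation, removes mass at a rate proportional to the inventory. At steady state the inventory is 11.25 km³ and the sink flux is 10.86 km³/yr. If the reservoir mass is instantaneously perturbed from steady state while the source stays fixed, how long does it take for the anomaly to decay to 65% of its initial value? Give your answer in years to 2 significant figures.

0.45 yr

For a linear reservoir the anomaly decays as exp(−t/τ) with τ = M/F = 11.25/10.86 = 1.036 yr.
exp(−t/τ) = 0.65 ⇒ t = −τ ln(0.65) = 1.036 × 0.4308 = 0.4463 yr.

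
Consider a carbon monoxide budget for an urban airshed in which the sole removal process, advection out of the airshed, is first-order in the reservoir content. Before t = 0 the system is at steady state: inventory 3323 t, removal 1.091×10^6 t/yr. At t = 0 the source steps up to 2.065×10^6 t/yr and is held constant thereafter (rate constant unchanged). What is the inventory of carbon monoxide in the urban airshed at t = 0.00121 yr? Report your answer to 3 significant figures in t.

4300 t

The sink rate constant is k = F₀/M₀ = 1.091×10^6/3323 = 328.3 yr⁻¹.
Solving dM/dt = F₁ − kM with M(0) = M₀ gives M(t) = F₁/k + (M₀ − F₁/k)·e^(−kt).
F₁/k = 2.065×10^6/328.3 = 6289.6 t; kt = 328.3 × 0.00121 = 0.3973, e^(−kt) = 0.6722.
M(0.00121) = 6289.6 + (3323 − 6289.6) × 0.6722 = 6289.6 − 1994 = 4295.6 t.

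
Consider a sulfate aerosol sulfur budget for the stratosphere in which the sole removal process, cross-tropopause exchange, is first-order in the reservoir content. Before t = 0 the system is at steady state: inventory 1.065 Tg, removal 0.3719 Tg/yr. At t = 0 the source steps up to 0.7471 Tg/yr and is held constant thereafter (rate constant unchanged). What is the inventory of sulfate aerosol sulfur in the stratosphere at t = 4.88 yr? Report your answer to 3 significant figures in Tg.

1.94 Tg

Residence time τ = M₀/F₀ = 2.864 yr. The eventual steady state is M_∞ = M₀·(F₁/F₀) = 1.065 × 0.7471/0.3719 = 2.1395 Tg.
The anomaly ΔM(t) = M(t) − M_∞ decays as ΔM₀·e^(−t/τ) with ΔM₀ = 1.065 − 2.1395 = −1.074 Tg.
At t = 4.88 yr, e^(−t/τ) = e^(−1.704) = 0.1819, so ΔM = −0.1955 Tg and M = 2.1395 − 0.1955 = 1.9440 Tg.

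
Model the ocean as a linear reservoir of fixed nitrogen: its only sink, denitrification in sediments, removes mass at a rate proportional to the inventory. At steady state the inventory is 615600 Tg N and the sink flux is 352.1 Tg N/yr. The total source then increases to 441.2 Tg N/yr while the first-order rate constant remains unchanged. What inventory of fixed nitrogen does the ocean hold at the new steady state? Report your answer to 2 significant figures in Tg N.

Rate constant k = F/M = 352.1 / 615600 = 0.0005720 yr⁻¹.
At the new steady state, source = k·M_new ⇒ M_new = 441.2 / 0.0005720 = 771400 Tg N.
(Equivalently M_new = M × F_new/F_old = 615600 × 441.2/352.1.)

770000 Tg N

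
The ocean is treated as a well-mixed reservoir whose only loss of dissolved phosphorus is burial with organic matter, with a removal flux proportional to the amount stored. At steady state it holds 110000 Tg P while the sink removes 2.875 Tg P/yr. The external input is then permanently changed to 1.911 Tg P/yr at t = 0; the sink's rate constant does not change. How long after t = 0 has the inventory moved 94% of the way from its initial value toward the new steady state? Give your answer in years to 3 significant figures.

108000 yr

τ = M₀/F₀ = 110000/2.875 = 38260 yr.
The remaining gap fraction is e^(−t/τ); 94% covered ⇒ e^(−t/τ) = 0.0600.
t = −τ ln(0.0600) = 38260 × 2.813 = 107600 yr.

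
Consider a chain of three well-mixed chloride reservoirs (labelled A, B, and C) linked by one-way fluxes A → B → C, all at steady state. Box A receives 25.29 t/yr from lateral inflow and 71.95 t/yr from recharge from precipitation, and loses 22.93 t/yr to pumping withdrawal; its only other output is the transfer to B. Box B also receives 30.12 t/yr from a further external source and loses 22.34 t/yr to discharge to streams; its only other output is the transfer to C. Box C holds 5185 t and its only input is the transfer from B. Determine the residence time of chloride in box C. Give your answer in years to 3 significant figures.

63.2 yr

Box A: F(A→B) = (25.29 + 71.95) − 22.93 = 74.310 t/yr.
Box B: F(B→C) = (74.310 + 30.12) − 22.34 = 82.090 t/yr.
Box C throughput = its input = 82.090 t/yr; τ = 5185 / 82.090 = 63.16 yr.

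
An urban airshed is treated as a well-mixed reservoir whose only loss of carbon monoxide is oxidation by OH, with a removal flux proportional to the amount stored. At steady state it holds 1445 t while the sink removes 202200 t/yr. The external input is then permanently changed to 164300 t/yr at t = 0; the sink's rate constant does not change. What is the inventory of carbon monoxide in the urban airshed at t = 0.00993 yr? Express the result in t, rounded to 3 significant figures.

τ = M₀/F₀ = 1445/202200 = 0.007146 yr; rate constant k = 1/τ.
New steady state M_∞ = F₁/k = F₁·τ = 164300 × 0.007146 = 1174.2 t.
M(t) = M_∞ + (M₀ − M_∞)·e^(−t/τ); t/τ = 0.00993/0.007146 = 1.390, so e^(−t/τ) = 0.2492.
M(t) = 1174.2 + 270.8 × 0.2492 = 1241.6 t.

1240 t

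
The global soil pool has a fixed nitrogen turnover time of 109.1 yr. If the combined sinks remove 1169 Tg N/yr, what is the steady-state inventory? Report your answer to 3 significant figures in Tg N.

128000 Tg N

τ = M/F ⇒ M = τ × F = 109.1 × 1169 = 127500 Tg N.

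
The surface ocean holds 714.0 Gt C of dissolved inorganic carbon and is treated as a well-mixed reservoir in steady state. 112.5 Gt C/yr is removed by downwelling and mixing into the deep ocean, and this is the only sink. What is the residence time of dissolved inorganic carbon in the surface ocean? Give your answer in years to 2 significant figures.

6.3 yr

τ = M / F = 714.0 / 112.5 = 6.347 yr.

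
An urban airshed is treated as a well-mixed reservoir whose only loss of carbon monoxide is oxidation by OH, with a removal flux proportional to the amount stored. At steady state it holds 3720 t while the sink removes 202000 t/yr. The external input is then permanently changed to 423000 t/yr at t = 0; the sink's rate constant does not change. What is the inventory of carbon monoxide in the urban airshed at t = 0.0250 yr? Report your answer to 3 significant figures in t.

6740 t

τ = M₀/F₀ = 3720/202000 = 0.01842 yr; rate constant k = 1/τ.
New steady state M_∞ = F₁/k = F₁·τ = 423000 × 0.01842 = 7789.9 t.
M(t) = M_∞ + (M₀ − M_∞)·e^(−t/τ); t/τ = 0.0250/0.01842 = 1.358, so e^(−t/τ) = 0.2573.
M(t) = 7789.9 − 4070 × 0.2573 = 6742.7 t.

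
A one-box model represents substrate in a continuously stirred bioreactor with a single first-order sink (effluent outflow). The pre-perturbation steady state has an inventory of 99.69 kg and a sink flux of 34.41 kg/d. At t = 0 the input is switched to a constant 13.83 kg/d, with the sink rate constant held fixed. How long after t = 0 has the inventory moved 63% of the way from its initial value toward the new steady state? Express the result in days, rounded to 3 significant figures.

τ = M₀/F₀ = 99.69/34.41 = 2.897 d.
The remaining gap fraction is e^(−t/τ); 63% covered ⇒ e^(−t/τ) = 0.370.
t = −τ ln(0.370) = 2.897 × 0.9943 = 2.880 d.

2.88 d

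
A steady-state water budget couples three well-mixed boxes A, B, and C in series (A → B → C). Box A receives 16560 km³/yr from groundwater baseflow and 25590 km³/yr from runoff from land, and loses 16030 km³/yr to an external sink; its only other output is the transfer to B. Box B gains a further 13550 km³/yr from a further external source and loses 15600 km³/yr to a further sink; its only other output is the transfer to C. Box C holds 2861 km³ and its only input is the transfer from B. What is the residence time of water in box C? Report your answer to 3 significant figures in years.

Box A: F(A→B) = (16560 + 25590) − 16030 = 26120 km³/yr.
Box B: F(B→C) = (26120 + 13550) − 15600 = 24070 km³/yr.
Box C throughput = its input = 24070 km³/yr; τ = 2861 / 24070 = 0.1189 yr.

0.119 yr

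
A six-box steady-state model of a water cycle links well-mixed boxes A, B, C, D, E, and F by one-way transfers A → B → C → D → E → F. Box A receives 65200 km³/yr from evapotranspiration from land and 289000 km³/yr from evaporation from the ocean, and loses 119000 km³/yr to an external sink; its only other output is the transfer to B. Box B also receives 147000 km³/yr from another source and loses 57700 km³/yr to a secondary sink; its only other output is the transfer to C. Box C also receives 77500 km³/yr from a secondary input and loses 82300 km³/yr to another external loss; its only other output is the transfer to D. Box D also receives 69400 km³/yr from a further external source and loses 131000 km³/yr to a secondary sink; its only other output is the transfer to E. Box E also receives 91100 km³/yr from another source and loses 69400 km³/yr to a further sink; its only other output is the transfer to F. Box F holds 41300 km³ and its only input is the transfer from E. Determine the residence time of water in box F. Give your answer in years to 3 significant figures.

Box A: F(A→B) = (65200 + 289000) − 119000 = 235200 km³/yr.
Box B: F(B→C) = (235200 + 147000) − 57700 = 324500 km³/yr.
Box C: F(C→D) = (324500 + 77500) − 82300 = 319700 km³/yr.
Box D: F(D→E) = (319700 + 69400) − 131000 = 258100 km³/yr.
Box E: F(E→F) = (258100 + 91100) − 69400 = 279800 km³/yr.
Box F throughput = its input = 279800 km³/yr; τ = 41300 / 279800 = 0.1476 yr.

0.148 yr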